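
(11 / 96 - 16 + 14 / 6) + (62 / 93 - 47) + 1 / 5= -28649 / 480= -59.69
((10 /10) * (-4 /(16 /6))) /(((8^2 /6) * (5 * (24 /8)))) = -3 /320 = -0.01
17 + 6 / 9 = 53 / 3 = 17.67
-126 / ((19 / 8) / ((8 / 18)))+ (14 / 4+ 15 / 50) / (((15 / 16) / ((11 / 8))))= -25658 / 1425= -18.01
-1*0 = 0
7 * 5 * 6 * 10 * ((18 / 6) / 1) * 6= 37800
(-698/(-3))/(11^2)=1.92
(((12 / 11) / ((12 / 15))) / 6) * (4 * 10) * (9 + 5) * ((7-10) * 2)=-8400 / 11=-763.64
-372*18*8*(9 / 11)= -43828.36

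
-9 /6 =-1.50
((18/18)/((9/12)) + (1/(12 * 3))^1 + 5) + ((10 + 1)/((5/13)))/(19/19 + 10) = 1613/180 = 8.96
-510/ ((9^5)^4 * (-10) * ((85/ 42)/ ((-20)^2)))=1120/ 1350851717672992089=0.00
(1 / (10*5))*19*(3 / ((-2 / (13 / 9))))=-247 / 300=-0.82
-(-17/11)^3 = 4913/1331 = 3.69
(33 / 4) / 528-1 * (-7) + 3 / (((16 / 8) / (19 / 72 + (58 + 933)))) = 286831 / 192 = 1493.91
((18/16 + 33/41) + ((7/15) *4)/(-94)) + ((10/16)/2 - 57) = -25333489/462480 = -54.78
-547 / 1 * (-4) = 2188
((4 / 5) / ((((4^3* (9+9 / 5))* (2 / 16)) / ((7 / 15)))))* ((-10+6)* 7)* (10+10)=-196 / 81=-2.42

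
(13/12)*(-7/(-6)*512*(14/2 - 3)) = 23296/9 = 2588.44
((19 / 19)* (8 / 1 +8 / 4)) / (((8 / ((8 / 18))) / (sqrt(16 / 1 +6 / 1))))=5* sqrt(22) / 9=2.61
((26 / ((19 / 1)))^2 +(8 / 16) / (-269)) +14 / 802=147053653 / 77881418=1.89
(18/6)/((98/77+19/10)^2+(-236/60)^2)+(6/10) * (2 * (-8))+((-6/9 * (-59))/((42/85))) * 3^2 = 68810915107/97335455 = 706.95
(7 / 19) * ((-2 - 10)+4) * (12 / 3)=-224 / 19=-11.79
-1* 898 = -898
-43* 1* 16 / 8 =-86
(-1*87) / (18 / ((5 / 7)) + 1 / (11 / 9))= -1595 / 477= -3.34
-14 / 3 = -4.67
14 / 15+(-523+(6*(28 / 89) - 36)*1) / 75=-14451 / 2225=-6.49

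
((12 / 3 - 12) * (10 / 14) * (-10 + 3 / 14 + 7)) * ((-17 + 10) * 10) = -7800 / 7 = -1114.29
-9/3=-3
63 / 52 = 1.21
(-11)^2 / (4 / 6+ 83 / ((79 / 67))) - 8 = -9641 / 1531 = -6.30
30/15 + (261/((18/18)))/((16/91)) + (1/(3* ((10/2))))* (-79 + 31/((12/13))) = 213611/144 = 1483.41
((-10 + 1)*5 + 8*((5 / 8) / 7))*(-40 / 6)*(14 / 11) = 375.76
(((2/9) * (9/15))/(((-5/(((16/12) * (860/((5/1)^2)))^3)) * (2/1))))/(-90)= 162830336/11390625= 14.30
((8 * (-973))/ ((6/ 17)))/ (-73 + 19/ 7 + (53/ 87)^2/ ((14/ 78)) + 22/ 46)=4479335882/ 13758053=325.58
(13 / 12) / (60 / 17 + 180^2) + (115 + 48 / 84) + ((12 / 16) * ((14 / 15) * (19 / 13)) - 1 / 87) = 2033748600907 / 17444634480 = 116.58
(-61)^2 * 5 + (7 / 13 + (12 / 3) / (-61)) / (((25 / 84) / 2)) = 14756285 / 793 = 18608.18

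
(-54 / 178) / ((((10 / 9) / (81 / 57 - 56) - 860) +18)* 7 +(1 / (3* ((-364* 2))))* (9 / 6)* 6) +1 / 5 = 713025946499 / 3564212485255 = 0.20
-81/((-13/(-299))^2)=-42849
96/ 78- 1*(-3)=55/ 13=4.23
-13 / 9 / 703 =-13 / 6327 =-0.00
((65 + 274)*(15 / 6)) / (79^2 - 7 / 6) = 5085 / 37439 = 0.14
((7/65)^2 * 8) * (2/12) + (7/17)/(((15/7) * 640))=434777/27580800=0.02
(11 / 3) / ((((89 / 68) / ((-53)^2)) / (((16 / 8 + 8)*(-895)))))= -18805131400 / 267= -70431203.75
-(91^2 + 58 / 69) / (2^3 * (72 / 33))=-6285917 / 13248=-474.48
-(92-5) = -87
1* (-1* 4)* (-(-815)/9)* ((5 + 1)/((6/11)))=-35860/9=-3984.44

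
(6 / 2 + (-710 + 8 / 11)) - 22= -8011 / 11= -728.27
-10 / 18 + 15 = 130 / 9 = 14.44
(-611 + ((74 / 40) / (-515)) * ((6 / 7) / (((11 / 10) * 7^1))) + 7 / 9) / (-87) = 1524497819 / 217349055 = 7.01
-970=-970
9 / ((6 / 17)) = 51 / 2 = 25.50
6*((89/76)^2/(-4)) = -23763/11552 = -2.06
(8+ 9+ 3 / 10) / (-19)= -173 / 190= -0.91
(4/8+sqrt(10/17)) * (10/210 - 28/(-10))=299/210+299 * sqrt(170)/1785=3.61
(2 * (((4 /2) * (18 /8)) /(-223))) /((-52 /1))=9 /11596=0.00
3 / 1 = 3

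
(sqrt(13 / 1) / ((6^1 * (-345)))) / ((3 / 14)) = -7 * sqrt(13) / 3105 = -0.01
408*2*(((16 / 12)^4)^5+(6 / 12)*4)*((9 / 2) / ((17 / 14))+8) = 3523048865904352 / 1162261467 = 3031201.64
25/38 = 0.66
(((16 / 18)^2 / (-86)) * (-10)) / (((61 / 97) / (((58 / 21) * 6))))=3600640 / 1487241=2.42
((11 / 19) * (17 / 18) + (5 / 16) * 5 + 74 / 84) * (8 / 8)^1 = 57269 / 19152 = 2.99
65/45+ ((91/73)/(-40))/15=189527/131400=1.44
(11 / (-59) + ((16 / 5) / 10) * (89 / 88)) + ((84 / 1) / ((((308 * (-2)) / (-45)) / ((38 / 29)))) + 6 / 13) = 52846227 / 6116825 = 8.64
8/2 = 4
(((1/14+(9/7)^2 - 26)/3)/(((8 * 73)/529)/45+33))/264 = -484035/521519152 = -0.00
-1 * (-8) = 8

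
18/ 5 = 3.60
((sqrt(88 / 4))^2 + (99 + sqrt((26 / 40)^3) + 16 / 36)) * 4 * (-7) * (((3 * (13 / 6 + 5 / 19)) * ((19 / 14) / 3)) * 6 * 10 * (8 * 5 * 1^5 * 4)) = -968835200 / 9-57616 * sqrt(65) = -108112870.60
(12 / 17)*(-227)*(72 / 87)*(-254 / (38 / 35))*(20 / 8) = 726490800 / 9367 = 77558.54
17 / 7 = 2.43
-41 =-41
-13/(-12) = 13/12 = 1.08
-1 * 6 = -6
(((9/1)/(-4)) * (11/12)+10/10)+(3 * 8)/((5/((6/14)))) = 557/560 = 0.99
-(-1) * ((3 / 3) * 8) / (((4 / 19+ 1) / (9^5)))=8975448 / 23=390236.87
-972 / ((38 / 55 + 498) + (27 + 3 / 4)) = -213840 / 115817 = -1.85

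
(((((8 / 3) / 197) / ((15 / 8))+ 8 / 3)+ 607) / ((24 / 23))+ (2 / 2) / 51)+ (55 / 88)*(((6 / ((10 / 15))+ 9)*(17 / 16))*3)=17944257437 / 28935360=620.15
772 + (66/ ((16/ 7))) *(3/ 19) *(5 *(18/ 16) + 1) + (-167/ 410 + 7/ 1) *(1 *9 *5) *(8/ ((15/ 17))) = 870490597/ 249280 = 3492.02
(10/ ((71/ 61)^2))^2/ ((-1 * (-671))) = 22698100/ 279528491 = 0.08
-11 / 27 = -0.41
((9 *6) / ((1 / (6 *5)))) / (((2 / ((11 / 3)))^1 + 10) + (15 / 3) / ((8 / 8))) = 1980 / 19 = 104.21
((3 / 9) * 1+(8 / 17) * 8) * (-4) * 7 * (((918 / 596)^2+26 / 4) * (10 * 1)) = -11527079410 / 1132251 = -10180.67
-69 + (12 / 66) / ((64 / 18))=-12135 / 176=-68.95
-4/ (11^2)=-4/ 121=-0.03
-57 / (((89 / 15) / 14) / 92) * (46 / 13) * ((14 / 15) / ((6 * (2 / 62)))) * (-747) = 182476789488 / 1157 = 157715461.96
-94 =-94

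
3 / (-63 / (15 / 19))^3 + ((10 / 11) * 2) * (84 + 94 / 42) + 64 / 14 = 37584382973 / 232911063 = 161.37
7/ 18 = 0.39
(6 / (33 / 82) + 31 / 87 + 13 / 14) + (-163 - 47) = -2596613 / 13398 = -193.81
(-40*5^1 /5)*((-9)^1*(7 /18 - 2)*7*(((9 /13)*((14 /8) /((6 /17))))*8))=-1449420 /13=-111493.85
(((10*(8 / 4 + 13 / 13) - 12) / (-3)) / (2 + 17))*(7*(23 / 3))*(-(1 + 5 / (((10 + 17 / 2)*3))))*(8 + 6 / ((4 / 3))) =487025 / 2109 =230.93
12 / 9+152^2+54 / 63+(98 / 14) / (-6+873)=140231519 / 6069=23106.20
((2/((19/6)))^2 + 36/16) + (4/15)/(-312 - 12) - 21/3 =-7635289/1754460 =-4.35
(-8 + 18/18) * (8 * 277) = -15512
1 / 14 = 0.07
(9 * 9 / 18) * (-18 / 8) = -81 / 8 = -10.12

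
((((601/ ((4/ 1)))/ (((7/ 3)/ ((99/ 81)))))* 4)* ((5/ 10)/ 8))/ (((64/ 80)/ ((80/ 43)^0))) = 24.59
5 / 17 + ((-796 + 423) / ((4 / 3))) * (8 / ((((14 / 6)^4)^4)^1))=164526897300839 / 564959819683217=0.29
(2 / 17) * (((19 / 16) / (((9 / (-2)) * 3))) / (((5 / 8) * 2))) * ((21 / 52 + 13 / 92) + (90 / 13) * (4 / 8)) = -22762 / 686205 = -0.03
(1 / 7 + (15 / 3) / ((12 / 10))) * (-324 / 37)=-9774 / 259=-37.74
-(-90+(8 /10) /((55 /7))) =24722 /275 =89.90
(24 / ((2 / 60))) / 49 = 720 / 49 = 14.69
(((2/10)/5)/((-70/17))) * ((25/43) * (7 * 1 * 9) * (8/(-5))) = 612/1075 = 0.57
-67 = -67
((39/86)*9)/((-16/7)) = -2457/1376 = -1.79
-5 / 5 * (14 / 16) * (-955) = 6685 / 8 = 835.62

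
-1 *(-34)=34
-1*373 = -373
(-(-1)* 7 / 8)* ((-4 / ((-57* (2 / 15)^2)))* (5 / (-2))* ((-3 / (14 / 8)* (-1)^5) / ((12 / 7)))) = -2625 / 304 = -8.63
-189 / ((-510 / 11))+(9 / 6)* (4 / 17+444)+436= 188093 / 170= 1106.43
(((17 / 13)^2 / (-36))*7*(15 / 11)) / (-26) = 10115 / 580008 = 0.02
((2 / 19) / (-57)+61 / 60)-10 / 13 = 23051 / 93860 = 0.25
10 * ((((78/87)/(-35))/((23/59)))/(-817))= 3068/3814573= 0.00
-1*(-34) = 34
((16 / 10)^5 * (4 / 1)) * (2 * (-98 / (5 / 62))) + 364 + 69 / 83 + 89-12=-131628316352 / 1296875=-101496.53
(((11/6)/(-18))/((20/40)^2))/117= -11/3159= -0.00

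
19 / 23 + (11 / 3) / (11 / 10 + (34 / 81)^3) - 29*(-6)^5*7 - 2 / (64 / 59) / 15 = 108725099582053553 / 68877356640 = 1578531.83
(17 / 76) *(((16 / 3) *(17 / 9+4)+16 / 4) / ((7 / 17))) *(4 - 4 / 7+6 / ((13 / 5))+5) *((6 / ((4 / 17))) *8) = 4588800956 / 108927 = 42127.31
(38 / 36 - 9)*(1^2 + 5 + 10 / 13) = -484 / 9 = -53.78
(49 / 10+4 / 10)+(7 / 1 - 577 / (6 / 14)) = -40021 / 30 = -1334.03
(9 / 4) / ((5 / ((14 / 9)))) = 7 / 10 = 0.70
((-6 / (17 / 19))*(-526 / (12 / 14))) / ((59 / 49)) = 3427942 / 1003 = 3417.69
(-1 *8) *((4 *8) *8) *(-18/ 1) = 36864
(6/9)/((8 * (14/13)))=13/168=0.08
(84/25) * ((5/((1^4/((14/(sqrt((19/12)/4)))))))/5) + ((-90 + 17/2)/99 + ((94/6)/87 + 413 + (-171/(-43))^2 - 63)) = 4704 * sqrt(57)/475 + 1292336255/3538986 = 439.94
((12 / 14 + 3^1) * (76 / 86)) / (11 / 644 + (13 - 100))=-94392 / 2408731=-0.04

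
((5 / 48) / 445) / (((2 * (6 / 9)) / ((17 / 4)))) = 17 / 22784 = 0.00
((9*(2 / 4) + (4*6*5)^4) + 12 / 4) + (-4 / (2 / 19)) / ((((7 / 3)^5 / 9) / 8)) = 6970197962409 / 33614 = 207359967.94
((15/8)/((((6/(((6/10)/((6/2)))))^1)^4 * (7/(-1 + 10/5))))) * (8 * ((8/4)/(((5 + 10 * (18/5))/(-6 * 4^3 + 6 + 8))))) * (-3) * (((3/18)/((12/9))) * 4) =37/516600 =0.00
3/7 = 0.43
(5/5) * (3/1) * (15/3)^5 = 9375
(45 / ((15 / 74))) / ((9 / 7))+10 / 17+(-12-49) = 5725 / 51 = 112.25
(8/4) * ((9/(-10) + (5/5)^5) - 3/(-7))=37/35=1.06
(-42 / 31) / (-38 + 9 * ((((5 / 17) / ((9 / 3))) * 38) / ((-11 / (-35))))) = -3927 / 199082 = -0.02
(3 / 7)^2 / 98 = 9 / 4802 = 0.00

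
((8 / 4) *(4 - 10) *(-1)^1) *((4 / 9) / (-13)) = -16 / 39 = -0.41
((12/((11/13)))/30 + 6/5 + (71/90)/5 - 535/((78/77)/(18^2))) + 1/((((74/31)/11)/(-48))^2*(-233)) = -171325.84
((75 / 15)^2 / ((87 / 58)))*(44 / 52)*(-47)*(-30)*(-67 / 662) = -8659750 / 4303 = -2012.49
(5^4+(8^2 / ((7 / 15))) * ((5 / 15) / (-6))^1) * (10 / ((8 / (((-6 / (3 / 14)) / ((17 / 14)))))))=-907550 / 51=-17795.10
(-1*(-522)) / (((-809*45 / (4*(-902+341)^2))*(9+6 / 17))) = -413753208 / 214385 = -1929.95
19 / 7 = 2.71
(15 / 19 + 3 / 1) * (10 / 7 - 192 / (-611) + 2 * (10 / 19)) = 16355952 / 1543997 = 10.59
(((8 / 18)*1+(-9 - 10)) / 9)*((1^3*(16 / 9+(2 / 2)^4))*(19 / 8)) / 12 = -79325 / 69984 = -1.13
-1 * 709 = -709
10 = 10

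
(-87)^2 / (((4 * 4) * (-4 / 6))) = -22707 / 32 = -709.59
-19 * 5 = -95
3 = 3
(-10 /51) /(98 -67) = -10 /1581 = -0.01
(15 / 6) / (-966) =-5 / 1932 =-0.00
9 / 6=3 / 2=1.50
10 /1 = 10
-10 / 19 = -0.53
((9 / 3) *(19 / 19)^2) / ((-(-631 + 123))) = 3 / 508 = 0.01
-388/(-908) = 97/227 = 0.43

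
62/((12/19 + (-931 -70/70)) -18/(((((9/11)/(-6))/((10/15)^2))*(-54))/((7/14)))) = -47709/717106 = -0.07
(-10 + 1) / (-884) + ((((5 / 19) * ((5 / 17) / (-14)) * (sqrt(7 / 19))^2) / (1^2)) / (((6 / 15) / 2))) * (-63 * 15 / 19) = 184293 / 356668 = 0.52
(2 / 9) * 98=196 / 9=21.78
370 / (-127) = -370 / 127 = -2.91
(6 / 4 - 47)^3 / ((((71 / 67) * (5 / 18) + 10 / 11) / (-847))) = 4233675667221 / 63860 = 66296205.25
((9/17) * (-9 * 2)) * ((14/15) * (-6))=4536/85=53.36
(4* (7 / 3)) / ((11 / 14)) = 392 / 33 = 11.88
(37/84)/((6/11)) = 0.81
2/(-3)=-2/3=-0.67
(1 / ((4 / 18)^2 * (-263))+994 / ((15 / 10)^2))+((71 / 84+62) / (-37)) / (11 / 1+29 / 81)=996155064829 / 2256035040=441.55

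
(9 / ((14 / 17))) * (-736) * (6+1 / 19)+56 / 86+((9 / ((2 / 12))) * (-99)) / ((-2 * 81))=-278230829 / 5719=-48650.26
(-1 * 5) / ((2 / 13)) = -65 / 2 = -32.50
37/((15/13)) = 481/15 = 32.07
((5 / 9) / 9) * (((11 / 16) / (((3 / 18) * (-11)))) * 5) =-25 / 216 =-0.12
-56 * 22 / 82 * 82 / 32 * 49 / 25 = -3773 / 50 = -75.46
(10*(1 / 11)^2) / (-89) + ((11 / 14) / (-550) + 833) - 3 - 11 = 6173849931 / 7538300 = 819.00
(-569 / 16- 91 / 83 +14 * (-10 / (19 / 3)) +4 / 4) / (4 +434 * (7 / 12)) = -4372515 / 19466488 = -0.22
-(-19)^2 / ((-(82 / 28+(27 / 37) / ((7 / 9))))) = 186998 / 2003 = 93.36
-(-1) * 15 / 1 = 15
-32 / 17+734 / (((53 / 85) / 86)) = 91212484 / 901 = 101234.72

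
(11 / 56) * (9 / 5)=99 / 280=0.35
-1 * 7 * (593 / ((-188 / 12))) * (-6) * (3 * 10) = -2241540 / 47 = -47692.34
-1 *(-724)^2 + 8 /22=-5765932 /11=-524175.64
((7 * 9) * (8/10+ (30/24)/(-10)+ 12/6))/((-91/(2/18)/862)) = -46117/260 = -177.37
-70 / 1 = -70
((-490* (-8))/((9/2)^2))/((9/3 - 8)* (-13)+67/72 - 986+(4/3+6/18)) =-0.21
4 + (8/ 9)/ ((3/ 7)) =164/ 27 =6.07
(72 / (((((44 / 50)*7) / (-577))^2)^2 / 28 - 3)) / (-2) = 1558711674014062500 / 129892639481084423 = 12.00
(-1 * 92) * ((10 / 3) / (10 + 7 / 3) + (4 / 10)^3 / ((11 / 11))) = -142232 / 4625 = -30.75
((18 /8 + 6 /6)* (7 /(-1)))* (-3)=273 /4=68.25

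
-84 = -84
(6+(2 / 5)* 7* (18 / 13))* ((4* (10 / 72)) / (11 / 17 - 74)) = -0.07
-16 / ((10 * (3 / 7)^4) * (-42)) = 1372 / 1215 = 1.13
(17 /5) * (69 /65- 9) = -8772 /325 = -26.99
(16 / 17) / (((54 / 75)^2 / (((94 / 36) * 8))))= 470000 / 12393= 37.92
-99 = -99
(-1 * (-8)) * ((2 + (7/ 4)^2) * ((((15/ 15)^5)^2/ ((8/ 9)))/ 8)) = 729/ 128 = 5.70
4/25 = 0.16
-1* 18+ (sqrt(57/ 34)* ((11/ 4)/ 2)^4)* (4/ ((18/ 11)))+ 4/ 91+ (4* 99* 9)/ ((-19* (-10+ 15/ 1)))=-44.16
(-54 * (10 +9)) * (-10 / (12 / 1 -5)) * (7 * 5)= 51300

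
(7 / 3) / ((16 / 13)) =91 / 48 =1.90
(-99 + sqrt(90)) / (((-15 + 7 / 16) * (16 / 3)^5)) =0.00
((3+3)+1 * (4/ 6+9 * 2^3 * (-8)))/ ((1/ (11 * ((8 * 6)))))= -300608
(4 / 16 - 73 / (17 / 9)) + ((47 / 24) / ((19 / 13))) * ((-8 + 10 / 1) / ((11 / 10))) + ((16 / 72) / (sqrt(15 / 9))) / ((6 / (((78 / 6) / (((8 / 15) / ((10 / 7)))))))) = -1533227 / 42636 + 65 * sqrt(15) / 252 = -34.96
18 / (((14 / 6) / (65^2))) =228150 / 7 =32592.86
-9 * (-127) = 1143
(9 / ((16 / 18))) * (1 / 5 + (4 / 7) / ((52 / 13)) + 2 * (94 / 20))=98.65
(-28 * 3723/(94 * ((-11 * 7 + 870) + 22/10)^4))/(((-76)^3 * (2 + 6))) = 2326875/2946361893617883152384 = 0.00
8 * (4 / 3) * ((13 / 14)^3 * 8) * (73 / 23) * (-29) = -6288.65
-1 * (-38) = 38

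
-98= -98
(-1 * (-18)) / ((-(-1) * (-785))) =-0.02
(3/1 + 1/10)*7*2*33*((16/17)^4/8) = 58662912/417605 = 140.47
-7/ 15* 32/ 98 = -0.15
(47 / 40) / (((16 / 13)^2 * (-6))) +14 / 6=2.20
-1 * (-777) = 777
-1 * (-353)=353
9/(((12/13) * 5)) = 39/20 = 1.95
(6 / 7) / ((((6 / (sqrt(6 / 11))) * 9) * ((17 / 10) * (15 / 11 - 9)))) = -5 * sqrt(66) / 44982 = -0.00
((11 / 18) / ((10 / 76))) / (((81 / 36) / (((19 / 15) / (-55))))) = -1444 / 30375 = -0.05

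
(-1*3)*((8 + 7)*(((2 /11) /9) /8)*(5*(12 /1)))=-75 /11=-6.82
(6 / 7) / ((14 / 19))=57 / 49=1.16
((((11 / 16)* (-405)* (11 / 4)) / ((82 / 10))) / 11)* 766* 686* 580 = -424305448875 / 164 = -2587228346.80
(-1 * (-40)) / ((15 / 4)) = 32 / 3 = 10.67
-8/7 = -1.14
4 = 4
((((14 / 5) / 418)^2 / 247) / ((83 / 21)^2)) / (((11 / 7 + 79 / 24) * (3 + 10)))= 3630312 / 19735636055782075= 0.00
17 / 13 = 1.31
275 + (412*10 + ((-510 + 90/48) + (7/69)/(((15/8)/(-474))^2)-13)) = 142930451/13800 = 10357.28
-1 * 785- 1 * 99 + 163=-721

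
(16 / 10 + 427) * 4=8572 / 5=1714.40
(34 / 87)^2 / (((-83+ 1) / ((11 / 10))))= -3179 / 1551645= -0.00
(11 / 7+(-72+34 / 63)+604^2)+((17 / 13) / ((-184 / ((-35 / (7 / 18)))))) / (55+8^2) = 27482890385 / 75348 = 364746.12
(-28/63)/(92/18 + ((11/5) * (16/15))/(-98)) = -0.09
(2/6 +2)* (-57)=-133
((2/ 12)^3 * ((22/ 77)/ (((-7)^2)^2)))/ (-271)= -0.00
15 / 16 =0.94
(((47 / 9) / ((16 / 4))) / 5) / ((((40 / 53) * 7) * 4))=2491 / 201600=0.01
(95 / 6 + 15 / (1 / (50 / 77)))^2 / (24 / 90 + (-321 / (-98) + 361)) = 697971125 / 389046702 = 1.79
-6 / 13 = -0.46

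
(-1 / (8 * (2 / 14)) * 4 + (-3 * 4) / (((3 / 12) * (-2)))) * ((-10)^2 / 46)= 1025 / 23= 44.57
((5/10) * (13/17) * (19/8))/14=247/3808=0.06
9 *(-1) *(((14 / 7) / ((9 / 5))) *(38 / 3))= -380 / 3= -126.67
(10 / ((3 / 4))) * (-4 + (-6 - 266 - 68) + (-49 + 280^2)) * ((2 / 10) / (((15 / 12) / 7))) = 17473568 / 15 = 1164904.53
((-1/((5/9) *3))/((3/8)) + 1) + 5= 22/5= 4.40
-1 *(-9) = 9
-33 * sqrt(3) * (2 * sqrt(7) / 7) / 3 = -22 * sqrt(21) / 7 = -14.40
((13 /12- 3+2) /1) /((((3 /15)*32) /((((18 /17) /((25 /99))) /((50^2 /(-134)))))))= -19899 /6800000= -0.00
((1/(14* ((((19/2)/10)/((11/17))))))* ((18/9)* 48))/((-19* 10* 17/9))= -9504/730303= -0.01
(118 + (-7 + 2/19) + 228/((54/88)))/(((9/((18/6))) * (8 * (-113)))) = -82535/463752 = -0.18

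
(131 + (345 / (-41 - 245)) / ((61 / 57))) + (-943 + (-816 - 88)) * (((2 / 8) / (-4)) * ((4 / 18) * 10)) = 121340603 / 314028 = 386.40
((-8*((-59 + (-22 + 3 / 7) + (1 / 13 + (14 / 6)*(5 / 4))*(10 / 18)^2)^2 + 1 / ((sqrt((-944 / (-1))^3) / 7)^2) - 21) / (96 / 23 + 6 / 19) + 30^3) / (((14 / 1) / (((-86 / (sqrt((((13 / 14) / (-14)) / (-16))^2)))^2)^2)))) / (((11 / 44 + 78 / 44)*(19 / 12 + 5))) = 2103978458072574162092218702895339534286848 / 134584035526421994740643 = 15633194901928126301.53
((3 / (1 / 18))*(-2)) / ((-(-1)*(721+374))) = -36 / 365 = -0.10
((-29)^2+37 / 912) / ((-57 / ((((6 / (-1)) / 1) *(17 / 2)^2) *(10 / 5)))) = 221671381 / 17328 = 12792.67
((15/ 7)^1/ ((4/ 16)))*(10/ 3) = 200/ 7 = 28.57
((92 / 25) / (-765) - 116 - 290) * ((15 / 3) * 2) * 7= -108707788 / 3825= -28420.34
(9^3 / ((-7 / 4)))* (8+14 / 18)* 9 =-230364 / 7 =-32909.14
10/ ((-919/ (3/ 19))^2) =0.00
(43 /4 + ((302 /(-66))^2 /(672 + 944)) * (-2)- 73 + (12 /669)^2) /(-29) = 2725001996875 /1268957171592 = 2.15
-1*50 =-50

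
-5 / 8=-0.62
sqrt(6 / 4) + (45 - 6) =sqrt(6) / 2 + 39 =40.22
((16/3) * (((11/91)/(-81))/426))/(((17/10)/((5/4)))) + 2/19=160121446/1521352287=0.11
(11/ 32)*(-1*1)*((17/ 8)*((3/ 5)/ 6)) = -187/ 2560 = -0.07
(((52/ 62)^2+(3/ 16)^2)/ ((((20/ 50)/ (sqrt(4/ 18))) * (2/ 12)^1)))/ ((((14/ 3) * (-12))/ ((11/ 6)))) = -9993775 * sqrt(2)/ 82661376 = -0.17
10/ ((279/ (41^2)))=16810/ 279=60.25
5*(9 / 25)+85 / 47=848 / 235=3.61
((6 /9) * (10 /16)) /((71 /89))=445 /852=0.52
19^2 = 361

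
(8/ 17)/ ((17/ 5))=40/ 289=0.14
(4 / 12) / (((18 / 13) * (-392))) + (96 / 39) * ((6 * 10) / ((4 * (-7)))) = -1451689 / 275184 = -5.28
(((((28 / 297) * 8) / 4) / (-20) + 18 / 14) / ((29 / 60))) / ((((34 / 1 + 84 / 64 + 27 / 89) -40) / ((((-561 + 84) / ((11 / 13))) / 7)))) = 52066925248 / 1073427663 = 48.51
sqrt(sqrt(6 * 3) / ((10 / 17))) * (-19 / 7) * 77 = -209 * 2^(3 / 4) * sqrt(255) / 10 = -561.29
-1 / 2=-0.50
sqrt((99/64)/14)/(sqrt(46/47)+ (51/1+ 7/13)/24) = -9126 *sqrt(83237)/29085833+ 1842165 *sqrt(154)/116343332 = 0.11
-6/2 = -3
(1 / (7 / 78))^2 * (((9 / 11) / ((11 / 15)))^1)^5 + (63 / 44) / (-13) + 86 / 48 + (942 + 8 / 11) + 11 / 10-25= 2250634379570120729 / 1982656736500440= 1135.16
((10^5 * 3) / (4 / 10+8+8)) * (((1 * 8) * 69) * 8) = 3312000000 / 41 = 80780487.80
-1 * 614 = -614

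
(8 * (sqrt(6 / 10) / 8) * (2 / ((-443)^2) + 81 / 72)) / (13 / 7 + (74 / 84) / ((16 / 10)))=74182794 * sqrt(15) / 793827205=0.36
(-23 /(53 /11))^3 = -108.78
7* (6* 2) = 84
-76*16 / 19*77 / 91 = -704 / 13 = -54.15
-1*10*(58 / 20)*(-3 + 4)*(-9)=261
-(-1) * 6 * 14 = 84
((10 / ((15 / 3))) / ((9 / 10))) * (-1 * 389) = -7780 / 9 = -864.44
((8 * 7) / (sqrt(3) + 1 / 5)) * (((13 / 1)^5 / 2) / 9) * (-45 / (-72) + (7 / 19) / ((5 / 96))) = -15207047401 / 25308 + 76035237005 * sqrt(3) / 25308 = 4602886.29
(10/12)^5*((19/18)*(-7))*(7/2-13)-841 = -227529301/279936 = -812.79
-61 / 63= -0.97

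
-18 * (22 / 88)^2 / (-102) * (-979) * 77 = -226149 / 272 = -831.43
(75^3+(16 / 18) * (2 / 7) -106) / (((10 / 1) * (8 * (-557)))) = -26571463 / 2807280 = -9.47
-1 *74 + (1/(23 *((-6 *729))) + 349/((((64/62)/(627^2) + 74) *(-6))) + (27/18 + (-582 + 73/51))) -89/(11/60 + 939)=-2471166500995507834501/3778834207609202364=-653.95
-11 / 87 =-0.13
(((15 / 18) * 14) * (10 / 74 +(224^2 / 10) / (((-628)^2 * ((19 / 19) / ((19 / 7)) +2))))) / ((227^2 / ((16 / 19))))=3229232048 / 120542477354505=0.00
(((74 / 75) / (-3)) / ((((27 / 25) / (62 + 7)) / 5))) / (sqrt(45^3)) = -0.35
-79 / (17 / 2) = -158 / 17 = -9.29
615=615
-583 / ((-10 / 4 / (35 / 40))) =4081 / 20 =204.05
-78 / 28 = -39 / 14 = -2.79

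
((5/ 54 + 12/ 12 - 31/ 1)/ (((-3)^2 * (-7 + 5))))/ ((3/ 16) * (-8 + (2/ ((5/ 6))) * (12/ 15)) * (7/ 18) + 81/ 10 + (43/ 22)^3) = 0.11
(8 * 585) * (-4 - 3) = -32760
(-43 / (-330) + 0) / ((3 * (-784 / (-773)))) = 33239 / 776160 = 0.04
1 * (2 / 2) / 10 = 1 / 10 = 0.10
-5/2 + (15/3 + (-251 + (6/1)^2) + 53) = -319/2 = -159.50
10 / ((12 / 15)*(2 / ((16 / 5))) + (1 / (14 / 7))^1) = 10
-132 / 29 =-4.55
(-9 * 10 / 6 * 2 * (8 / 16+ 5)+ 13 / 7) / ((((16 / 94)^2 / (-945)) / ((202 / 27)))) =636976195 / 16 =39811012.19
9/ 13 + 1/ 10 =0.79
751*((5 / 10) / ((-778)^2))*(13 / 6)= 9763 / 7263408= 0.00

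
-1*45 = -45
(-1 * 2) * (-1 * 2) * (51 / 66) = 34 / 11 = 3.09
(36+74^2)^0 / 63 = 1 / 63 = 0.02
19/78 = 0.24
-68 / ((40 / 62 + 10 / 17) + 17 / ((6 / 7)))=-215016 / 66613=-3.23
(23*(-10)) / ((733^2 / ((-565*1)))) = 129950 / 537289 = 0.24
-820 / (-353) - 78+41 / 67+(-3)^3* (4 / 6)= -2201083 / 23651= -93.07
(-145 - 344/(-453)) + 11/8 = -142.87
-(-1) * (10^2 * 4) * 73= 29200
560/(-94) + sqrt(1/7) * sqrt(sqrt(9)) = -280/47 + sqrt(21)/7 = -5.30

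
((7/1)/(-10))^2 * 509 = 24941/100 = 249.41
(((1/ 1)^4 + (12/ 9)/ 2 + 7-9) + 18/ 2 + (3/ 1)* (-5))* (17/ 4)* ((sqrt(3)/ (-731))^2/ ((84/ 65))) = -1235/ 10561488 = -0.00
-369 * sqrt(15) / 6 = -123 * sqrt(15) / 2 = -238.19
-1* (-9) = 9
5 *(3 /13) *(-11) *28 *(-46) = 212520 /13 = 16347.69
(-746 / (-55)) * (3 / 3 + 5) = 81.38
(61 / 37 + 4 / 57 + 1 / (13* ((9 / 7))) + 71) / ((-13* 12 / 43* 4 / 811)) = -208753858141 / 51324624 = -4067.32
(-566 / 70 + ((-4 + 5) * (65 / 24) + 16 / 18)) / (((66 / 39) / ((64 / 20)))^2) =-15292472 / 952875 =-16.05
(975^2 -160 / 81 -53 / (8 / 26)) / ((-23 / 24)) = -615892102 / 621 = -991774.72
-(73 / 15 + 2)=-103 / 15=-6.87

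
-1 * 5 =-5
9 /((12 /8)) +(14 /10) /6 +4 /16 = 389 /60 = 6.48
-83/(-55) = 83/55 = 1.51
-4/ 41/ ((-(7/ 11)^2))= 484/ 2009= 0.24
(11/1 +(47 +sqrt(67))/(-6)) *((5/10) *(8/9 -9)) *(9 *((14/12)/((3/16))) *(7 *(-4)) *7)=3805928/27 -200312 *sqrt(67)/27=80233.47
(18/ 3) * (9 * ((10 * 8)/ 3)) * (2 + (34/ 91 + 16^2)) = 372058.02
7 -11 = -4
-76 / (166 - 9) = -76 / 157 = -0.48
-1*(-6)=6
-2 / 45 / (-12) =1 / 270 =0.00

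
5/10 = 1/2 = 0.50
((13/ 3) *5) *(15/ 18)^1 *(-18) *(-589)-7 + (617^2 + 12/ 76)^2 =144924426356.60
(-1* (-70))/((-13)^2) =0.41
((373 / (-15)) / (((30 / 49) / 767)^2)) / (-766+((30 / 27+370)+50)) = 526855744597 / 4656000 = 113156.30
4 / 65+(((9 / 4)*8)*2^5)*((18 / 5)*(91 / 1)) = 12265348 / 65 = 188697.66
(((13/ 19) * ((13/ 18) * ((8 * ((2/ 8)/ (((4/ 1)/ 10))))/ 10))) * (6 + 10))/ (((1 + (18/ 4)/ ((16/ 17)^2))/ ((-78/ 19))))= -8998912/ 3371379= -2.67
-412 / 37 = -11.14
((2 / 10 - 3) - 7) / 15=-0.65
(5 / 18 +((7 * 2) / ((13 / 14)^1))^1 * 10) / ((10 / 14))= 211.47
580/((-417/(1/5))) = -116/417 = -0.28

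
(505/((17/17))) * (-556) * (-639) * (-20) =-3588368400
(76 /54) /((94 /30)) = 190 /423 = 0.45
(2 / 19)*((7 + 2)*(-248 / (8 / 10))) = -5580 / 19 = -293.68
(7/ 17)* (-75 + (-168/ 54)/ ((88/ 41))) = -105959/ 3366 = -31.48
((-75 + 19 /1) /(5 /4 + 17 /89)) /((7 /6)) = -5696 /171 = -33.31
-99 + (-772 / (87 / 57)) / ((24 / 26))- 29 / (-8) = -447749 / 696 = -643.32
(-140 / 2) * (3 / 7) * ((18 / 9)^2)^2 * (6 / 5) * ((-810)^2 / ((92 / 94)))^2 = -258846687395387.52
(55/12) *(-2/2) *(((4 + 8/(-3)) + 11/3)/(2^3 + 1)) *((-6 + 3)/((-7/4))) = -275/63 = -4.37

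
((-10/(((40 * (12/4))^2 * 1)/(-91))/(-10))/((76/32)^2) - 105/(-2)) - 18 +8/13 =74156059/2111850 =35.11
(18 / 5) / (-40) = -9 / 100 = -0.09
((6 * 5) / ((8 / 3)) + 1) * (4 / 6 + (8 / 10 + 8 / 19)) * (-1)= -13181 / 570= -23.12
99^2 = 9801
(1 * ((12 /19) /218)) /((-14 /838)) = -2514 /14497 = -0.17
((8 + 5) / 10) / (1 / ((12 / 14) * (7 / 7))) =39 / 35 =1.11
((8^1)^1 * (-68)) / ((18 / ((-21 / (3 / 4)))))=7616 / 9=846.22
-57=-57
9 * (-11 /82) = -99 /82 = -1.21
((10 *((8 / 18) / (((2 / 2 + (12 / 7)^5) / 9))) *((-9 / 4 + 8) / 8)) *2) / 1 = 3.64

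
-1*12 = -12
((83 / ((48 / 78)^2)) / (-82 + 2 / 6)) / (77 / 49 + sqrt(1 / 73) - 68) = 42081 * sqrt(73) / 5051000320 + 285687909 / 7071400448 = 0.04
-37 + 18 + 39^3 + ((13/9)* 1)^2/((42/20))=100870990/1701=59300.99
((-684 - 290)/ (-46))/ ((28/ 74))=18019/ 322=55.96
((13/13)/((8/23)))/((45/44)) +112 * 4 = 40573/90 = 450.81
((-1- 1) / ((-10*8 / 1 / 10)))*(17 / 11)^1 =17 / 44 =0.39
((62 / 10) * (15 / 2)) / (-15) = -31 / 10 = -3.10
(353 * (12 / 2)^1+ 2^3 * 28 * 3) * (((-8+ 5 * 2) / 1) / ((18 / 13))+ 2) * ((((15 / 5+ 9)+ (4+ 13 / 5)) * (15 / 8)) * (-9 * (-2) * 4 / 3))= 8043570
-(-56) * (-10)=-560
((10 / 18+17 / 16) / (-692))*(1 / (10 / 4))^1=-233 / 249120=-0.00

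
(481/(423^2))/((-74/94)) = -13/3807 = -0.00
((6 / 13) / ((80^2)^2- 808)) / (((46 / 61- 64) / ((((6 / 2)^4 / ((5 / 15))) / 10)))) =-4941 / 1141259619760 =-0.00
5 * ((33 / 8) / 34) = 165 / 272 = 0.61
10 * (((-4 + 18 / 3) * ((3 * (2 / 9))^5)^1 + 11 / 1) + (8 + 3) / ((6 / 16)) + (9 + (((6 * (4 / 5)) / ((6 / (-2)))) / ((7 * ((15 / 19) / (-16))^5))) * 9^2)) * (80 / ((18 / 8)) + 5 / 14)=304524219699432412 / 13395375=22733534499.74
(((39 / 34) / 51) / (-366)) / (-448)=13 / 94773504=0.00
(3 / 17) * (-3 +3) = 0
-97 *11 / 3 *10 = -3556.67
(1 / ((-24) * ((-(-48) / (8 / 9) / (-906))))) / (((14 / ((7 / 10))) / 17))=2567 / 4320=0.59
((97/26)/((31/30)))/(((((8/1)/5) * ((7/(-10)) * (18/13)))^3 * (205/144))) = -256140625/376663392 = -0.68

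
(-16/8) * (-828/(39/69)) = 38088/13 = 2929.85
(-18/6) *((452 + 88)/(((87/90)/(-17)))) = 826200/29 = 28489.66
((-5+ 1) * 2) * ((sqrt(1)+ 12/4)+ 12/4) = -56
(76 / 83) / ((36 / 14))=266 / 747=0.36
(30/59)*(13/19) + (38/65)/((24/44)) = 310339/218595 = 1.42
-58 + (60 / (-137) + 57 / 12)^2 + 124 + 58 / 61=1567051445 / 18318544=85.54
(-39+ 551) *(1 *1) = 512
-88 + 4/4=-87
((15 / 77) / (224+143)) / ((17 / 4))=60 / 480403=0.00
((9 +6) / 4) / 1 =15 / 4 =3.75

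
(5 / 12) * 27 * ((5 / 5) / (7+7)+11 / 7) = 1035 / 56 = 18.48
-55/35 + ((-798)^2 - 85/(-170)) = 8915241/14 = 636802.93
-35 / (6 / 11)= -385 / 6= -64.17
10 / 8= 5 / 4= 1.25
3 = 3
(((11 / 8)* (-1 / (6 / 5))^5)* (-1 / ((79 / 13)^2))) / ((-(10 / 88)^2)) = -28117375 / 24265008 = -1.16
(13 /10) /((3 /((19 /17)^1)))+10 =5347 /510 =10.48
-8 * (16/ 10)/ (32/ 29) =-58/ 5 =-11.60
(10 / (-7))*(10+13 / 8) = -465 / 28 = -16.61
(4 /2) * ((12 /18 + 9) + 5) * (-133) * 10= -117040 /3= -39013.33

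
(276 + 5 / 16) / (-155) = -4421 / 2480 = -1.78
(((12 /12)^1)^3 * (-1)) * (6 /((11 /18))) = -108 /11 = -9.82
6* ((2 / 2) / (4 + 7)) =6 / 11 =0.55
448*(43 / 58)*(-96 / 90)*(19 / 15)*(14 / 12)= -10248448 / 19575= -523.55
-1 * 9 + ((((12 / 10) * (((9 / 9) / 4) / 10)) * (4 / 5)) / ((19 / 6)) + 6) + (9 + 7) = 30893 / 2375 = 13.01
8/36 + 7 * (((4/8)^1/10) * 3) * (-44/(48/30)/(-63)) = 49/72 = 0.68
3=3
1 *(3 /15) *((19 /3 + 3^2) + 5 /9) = 3.18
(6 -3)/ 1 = 3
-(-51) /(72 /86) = 60.92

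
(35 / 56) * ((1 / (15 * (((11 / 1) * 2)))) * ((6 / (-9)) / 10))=-1 / 7920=-0.00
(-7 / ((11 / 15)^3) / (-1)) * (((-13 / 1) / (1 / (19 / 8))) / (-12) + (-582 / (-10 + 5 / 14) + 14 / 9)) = 48749925 / 42592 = 1144.58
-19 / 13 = -1.46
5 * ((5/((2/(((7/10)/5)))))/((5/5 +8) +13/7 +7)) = 49/500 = 0.10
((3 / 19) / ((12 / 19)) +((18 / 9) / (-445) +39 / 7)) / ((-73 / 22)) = -797269 / 454790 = -1.75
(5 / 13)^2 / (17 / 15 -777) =-375 / 1966822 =-0.00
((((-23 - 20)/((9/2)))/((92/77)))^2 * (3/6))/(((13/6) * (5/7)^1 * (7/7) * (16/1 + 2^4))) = 76739047/118834560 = 0.65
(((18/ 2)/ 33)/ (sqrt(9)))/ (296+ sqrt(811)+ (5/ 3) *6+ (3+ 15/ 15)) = 310/ 1048179 - sqrt(811)/ 1048179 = 0.00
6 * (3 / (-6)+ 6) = 33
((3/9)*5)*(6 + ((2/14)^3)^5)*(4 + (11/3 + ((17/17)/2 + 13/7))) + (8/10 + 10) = 332110917866563147/2990963751264090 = 111.04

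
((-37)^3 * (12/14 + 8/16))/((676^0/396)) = -190556586/7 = -27222369.43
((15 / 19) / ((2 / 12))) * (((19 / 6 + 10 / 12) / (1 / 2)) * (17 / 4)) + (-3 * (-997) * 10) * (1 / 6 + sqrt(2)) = 47445.18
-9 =-9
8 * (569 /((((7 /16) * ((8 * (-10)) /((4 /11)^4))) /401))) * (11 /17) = -467290112 /791945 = -590.05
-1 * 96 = -96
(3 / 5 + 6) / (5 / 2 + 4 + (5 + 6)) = 66 / 175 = 0.38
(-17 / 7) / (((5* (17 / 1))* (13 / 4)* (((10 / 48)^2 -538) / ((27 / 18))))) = 3456 / 140987665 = 0.00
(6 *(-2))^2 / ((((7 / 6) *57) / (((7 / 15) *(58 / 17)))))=5568 / 1615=3.45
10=10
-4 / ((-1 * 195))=4 / 195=0.02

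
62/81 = 0.77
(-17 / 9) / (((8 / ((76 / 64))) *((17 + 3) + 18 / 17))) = -5491 / 412416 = -0.01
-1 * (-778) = 778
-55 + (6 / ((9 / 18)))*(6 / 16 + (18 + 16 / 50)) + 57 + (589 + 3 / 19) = 774723 / 950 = 815.50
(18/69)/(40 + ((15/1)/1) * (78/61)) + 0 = 183/41515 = 0.00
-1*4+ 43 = 39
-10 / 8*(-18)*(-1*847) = -38115 / 2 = -19057.50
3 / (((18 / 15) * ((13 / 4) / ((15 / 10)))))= 1.15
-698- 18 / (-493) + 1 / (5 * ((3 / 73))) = -5125451 / 7395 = -693.10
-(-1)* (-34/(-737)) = 34/737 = 0.05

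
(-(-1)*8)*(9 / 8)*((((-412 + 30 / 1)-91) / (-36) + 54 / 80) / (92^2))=4973 / 338560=0.01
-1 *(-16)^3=4096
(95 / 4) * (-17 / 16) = -1615 / 64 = -25.23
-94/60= -47/30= -1.57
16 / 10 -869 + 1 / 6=-26017 / 30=-867.23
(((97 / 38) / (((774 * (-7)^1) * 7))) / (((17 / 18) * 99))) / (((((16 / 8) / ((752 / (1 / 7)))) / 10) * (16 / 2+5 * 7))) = -182360 / 413878311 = -0.00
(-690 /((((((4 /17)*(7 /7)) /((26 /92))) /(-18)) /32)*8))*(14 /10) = 83538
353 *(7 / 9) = 2471 / 9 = 274.56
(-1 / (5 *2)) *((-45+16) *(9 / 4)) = 261 / 40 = 6.52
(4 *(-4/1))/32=-1/2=-0.50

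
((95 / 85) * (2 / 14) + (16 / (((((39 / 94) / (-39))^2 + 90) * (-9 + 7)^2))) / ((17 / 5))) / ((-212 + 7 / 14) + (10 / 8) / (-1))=-0.00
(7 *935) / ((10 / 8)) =5236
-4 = -4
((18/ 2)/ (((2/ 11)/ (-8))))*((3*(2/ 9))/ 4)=-66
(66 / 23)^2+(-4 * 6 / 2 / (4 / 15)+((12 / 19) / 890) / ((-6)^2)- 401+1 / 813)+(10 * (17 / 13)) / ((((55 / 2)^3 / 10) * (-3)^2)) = -165261686954780747 / 377513500851630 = -437.76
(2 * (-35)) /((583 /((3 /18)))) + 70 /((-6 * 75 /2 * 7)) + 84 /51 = 705833 /445995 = 1.58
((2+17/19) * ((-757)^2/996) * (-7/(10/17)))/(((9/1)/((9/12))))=-750121141/454176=-1651.61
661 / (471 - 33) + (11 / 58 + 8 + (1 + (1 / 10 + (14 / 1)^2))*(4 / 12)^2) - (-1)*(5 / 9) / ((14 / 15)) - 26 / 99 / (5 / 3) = 15666689 / 489027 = 32.04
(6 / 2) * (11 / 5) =33 / 5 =6.60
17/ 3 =5.67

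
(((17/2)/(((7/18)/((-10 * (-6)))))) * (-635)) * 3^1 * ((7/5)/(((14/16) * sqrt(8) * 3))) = -2331720 * sqrt(2)/7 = -471078.58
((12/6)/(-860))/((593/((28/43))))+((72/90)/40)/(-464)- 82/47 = -2085954383399/1195576712800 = -1.74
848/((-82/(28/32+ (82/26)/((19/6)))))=-195941/10127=-19.35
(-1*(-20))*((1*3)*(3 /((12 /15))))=225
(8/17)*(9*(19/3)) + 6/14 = 3243/119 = 27.25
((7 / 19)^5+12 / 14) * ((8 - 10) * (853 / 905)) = -25546058558 / 15686087165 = -1.63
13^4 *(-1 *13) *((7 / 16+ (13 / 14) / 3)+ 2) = -1019950.71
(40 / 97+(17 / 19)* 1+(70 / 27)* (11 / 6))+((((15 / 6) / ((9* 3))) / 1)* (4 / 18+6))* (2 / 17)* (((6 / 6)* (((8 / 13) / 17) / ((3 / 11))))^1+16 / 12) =3454630108 / 560856231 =6.16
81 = 81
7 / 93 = 0.08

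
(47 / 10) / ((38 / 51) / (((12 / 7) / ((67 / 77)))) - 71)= -79101 / 1188565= -0.07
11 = 11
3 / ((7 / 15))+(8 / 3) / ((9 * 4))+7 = 2552 / 189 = 13.50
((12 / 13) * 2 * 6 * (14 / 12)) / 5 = 168 / 65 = 2.58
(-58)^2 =3364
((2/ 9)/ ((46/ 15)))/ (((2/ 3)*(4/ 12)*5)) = 3/ 46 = 0.07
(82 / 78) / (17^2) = 41 / 11271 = 0.00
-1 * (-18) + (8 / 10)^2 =18.64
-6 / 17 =-0.35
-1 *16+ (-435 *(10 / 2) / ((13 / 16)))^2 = 1211037296 / 169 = 7165901.16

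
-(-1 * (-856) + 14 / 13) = -11142 / 13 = -857.08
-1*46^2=-2116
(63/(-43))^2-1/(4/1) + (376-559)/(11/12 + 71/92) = -183510293/1723268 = -106.49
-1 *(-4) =4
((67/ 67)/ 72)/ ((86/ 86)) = 1/ 72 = 0.01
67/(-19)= -67/19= -3.53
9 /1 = 9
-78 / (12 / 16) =-104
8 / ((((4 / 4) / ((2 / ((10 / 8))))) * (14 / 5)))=32 / 7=4.57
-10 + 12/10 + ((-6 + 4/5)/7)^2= -10104/1225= -8.25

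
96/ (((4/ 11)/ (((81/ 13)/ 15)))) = 7128/ 65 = 109.66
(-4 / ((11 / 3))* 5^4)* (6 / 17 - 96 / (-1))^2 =-20122830000 / 3179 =-6329924.50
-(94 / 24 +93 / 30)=-7.02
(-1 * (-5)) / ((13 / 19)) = 7.31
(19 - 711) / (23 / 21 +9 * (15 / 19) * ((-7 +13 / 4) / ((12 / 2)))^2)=-17670912 / 98843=-178.78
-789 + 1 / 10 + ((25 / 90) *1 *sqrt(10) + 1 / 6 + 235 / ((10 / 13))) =-14497 / 30 + 5 *sqrt(10) / 18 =-482.35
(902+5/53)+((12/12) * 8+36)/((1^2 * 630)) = 902.16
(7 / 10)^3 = 343 / 1000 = 0.34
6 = 6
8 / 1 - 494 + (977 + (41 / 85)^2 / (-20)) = 70947819 / 144500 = 490.99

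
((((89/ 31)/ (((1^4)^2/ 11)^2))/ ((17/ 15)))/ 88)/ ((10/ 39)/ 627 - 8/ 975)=-8977307625/ 20093456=-446.78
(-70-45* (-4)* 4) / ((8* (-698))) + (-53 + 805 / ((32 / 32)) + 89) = 2347747 / 2792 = 840.88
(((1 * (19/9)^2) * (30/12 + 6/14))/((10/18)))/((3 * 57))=779/5670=0.14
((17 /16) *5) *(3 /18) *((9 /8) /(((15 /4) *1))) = 17 /64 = 0.27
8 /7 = 1.14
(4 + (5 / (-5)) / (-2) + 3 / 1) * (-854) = -6405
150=150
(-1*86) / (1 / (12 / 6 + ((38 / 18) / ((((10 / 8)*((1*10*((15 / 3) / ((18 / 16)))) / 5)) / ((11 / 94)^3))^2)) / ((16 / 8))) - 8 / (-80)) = -23731520728852160660 / 165568747756376931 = -143.33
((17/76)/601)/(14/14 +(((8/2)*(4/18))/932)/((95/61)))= 178245/479206148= 0.00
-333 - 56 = -389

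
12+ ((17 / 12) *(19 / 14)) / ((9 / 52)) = 23.11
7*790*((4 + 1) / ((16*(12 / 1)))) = 13825 / 96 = 144.01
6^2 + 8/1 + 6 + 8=58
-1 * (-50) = 50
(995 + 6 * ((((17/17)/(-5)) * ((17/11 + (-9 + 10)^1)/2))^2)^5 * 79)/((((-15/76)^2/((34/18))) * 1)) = 24747214228790363553957808/512922703291259765625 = 48247.45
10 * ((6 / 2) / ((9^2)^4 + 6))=10 / 14348909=0.00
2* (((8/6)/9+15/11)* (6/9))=1796/891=2.02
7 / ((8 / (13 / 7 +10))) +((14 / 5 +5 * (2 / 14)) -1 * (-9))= 6409 / 280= 22.89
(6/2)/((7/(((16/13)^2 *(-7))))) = -768/169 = -4.54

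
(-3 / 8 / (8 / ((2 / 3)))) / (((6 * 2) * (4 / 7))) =-7 / 1536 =-0.00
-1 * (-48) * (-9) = -432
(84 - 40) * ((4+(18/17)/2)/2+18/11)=2918/17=171.65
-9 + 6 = -3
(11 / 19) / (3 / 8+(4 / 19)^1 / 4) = 88 / 65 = 1.35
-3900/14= -1950/7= -278.57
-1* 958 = -958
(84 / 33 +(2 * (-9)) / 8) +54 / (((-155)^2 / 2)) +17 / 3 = 18921931 / 3171300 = 5.97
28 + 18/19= 550/19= 28.95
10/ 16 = 5/ 8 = 0.62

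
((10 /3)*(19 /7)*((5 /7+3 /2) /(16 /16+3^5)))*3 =2945 /11956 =0.25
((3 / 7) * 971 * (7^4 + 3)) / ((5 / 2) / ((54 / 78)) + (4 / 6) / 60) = 315128340 / 1141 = 276186.10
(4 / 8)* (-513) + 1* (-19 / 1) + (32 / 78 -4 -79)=-27931 / 78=-358.09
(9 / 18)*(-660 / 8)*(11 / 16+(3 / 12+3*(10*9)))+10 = -714635 / 64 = -11166.17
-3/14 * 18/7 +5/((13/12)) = 2589/637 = 4.06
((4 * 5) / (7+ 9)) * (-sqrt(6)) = -5 * sqrt(6) / 4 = -3.06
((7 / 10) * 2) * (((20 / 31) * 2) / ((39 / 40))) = 2240 / 1209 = 1.85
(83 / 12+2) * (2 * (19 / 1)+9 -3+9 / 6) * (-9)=-29211 / 8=-3651.38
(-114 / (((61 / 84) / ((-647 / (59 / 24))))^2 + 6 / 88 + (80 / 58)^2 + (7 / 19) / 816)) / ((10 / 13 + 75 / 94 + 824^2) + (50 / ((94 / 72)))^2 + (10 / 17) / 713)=-134484406857705537268187295744 / 1582255734250923818185804848197939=-0.00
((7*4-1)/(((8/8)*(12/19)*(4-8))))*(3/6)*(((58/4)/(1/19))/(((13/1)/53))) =-4993713/832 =-6002.06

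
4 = 4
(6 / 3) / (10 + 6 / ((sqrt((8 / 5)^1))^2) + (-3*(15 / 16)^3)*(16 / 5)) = 512 / 1495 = 0.34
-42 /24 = -7 /4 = -1.75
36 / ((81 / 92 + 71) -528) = -0.08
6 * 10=60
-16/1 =-16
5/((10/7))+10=13.50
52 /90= 26 /45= 0.58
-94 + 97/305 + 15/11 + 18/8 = -1208717/13420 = -90.07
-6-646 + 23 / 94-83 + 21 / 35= -345053 / 470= -734.16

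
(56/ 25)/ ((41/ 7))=392/ 1025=0.38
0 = 0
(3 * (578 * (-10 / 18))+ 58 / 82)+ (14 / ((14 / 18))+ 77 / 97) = -11260862 / 11931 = -943.83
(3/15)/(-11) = -1/55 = -0.02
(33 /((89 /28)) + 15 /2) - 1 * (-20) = 6743 /178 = 37.88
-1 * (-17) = 17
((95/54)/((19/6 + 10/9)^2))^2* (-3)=-974700/35153041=-0.03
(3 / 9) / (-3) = -1 / 9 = -0.11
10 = 10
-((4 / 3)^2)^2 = -256 / 81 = -3.16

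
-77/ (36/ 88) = -1694/ 9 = -188.22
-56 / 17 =-3.29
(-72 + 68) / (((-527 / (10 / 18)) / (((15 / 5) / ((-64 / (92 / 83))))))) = -115 / 524892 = -0.00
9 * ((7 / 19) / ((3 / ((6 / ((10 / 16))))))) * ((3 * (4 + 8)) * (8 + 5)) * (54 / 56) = 454896 / 95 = 4788.38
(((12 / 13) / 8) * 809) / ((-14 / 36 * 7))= -21843 / 637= -34.29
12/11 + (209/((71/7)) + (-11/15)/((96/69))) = 7936007/374880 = 21.17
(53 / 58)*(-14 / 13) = -371 / 377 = -0.98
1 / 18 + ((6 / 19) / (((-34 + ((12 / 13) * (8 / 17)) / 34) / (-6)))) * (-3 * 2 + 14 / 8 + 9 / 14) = -11122316 / 76422465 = -0.15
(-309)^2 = 95481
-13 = -13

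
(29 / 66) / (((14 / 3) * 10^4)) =0.00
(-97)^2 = 9409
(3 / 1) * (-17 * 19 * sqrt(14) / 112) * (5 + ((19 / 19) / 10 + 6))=-107559 * sqrt(14) / 1120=-359.33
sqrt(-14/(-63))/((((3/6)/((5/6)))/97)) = 485 *sqrt(2)/9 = 76.21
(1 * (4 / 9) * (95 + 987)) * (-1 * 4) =-17312 / 9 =-1923.56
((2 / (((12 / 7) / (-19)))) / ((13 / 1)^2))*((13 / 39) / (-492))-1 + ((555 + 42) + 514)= 1661297173 / 1496664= 1110.00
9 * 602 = 5418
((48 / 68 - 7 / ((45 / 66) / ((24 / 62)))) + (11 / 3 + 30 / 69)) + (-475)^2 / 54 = 13676729711 / 3272670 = 4179.07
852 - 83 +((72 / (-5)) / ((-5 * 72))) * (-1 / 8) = 153799 / 200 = 769.00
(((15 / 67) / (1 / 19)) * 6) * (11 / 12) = 3135 / 134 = 23.40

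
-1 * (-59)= 59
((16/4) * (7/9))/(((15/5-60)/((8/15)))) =-224/7695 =-0.03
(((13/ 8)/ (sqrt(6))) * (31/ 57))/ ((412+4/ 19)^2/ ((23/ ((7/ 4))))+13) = 176111 * sqrt(6)/ 15473279664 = 0.00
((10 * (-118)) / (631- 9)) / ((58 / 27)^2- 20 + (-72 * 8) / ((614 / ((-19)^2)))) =66021885 / 12321195512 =0.01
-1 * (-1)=1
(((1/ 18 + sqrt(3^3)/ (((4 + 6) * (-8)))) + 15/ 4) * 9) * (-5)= -685/ 4 + 27 * sqrt(3)/ 16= -168.33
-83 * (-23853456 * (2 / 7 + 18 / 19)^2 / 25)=53249691863808 / 442225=120413119.71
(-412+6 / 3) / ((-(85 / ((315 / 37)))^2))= 1627290 / 395641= 4.11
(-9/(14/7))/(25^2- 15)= -9/1220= -0.01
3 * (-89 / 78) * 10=-445 / 13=-34.23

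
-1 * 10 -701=-711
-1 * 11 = -11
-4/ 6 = -2/ 3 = -0.67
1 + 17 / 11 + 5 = 83 / 11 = 7.55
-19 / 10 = -1.90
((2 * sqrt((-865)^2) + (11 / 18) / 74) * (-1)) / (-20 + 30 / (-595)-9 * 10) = 274220149 / 17443872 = 15.72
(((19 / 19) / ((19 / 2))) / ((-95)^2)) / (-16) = -1 / 1371800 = -0.00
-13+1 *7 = -6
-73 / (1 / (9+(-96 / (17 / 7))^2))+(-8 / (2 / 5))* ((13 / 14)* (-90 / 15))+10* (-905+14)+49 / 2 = -123499.00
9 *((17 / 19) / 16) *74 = 5661 / 152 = 37.24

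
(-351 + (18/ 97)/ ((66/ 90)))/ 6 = -124749/ 2134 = -58.46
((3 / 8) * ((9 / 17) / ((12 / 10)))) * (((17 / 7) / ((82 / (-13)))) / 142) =-585 / 1304128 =-0.00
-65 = -65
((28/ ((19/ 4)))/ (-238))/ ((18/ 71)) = -0.10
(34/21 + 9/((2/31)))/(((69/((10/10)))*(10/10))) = 5927/2898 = 2.05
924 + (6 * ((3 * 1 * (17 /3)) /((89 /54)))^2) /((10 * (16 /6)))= 75086169 /79210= 947.94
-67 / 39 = -1.72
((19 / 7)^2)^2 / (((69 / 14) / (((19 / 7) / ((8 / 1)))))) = 2476099 / 662676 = 3.74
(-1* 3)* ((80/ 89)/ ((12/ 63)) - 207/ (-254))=-375309/ 22606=-16.60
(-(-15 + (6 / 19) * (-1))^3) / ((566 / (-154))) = -1897447167 / 1941097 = -977.51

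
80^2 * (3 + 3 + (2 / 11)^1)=435200 / 11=39563.64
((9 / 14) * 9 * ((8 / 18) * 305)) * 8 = 43920 / 7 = 6274.29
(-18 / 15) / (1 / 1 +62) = -2 / 105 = -0.02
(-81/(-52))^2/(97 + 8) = 2187/94640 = 0.02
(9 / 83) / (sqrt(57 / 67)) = 3*sqrt(3819) / 1577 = 0.12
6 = 6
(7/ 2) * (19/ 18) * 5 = 665/ 36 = 18.47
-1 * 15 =-15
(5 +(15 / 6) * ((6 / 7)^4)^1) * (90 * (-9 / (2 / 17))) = -104961825 / 2401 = -43715.88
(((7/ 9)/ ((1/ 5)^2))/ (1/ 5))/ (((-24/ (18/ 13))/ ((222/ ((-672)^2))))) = -4625/ 1677312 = -0.00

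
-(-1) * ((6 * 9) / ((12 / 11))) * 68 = 3366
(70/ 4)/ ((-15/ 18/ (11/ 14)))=-16.50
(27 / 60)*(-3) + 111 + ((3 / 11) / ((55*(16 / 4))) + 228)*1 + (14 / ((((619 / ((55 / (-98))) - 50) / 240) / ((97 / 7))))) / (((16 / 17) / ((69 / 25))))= 4205232309 / 19182130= 219.23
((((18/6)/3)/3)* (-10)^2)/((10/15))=50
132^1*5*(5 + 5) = 6600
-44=-44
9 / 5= 1.80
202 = 202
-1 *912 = -912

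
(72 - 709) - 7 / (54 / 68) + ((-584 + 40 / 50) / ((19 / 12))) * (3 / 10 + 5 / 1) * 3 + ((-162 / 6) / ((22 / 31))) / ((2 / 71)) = -4431439007 / 564300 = -7852.98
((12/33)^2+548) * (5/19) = 331620/2299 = 144.25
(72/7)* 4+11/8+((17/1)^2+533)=48413/56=864.52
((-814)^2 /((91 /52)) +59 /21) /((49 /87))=230585119 /343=672259.82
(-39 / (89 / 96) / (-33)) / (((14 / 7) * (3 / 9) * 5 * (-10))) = -0.04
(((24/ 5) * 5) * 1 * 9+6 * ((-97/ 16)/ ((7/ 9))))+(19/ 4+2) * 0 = 169.23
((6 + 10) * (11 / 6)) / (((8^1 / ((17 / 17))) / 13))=143 / 3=47.67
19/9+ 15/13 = 3.26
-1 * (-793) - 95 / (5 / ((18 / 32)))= 12517 / 16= 782.31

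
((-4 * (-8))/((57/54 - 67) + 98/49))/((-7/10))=5760/8057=0.71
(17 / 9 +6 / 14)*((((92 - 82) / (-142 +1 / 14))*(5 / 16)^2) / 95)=-1825 / 10872864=-0.00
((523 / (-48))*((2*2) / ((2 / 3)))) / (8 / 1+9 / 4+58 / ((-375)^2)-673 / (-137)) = -10075921875 / 2336969818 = -4.31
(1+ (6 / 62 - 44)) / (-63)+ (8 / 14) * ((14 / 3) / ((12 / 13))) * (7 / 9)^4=3181796 / 1830519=1.74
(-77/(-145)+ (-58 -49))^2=238331844/21025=11335.64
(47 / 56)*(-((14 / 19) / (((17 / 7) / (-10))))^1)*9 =14805 / 646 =22.92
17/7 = 2.43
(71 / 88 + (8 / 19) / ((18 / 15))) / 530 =5807 / 2658480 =0.00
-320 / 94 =-160 / 47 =-3.40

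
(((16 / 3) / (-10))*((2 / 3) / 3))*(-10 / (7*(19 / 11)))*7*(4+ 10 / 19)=30272 / 9747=3.11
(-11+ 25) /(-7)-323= -325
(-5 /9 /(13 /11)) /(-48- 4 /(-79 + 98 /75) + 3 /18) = 640970 /65151411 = 0.01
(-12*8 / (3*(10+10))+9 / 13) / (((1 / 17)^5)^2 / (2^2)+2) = -475774560505964 / 1048316828233545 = -0.45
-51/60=-17/20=-0.85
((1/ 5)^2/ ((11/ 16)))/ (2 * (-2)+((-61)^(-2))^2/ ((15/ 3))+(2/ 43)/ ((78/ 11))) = -23219475357/ 1593721195715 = -0.01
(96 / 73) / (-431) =-96 / 31463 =-0.00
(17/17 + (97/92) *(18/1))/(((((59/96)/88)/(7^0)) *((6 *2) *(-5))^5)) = -10109/2747925000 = -0.00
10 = 10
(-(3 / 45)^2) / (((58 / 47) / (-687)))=10763 / 4350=2.47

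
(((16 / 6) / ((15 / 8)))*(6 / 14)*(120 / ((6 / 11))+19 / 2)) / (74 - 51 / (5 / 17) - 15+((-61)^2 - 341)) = 612 / 14287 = 0.04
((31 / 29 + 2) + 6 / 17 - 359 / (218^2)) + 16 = 19.41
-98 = -98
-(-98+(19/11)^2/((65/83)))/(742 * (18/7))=740807/15006420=0.05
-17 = -17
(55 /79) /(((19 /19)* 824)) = 55 /65096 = 0.00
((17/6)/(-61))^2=0.00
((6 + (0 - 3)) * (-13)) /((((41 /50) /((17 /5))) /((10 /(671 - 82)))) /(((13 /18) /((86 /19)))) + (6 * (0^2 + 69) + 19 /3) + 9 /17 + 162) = -38025 /655093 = -0.06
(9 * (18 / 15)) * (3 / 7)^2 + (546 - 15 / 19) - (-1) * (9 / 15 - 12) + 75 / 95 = 131463 / 245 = 536.58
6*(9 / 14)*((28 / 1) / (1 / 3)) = 324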